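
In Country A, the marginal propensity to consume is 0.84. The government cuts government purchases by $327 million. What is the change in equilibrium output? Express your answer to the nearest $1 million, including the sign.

Spending multiplier = 1/(1 − MPC) = 1/(1 − 0.84) = 1/0.16 = 6.25.
ΔY = k × ΔG = (−$327 million) / 0.16 ≈ −$2,044 million.

−$2,044 million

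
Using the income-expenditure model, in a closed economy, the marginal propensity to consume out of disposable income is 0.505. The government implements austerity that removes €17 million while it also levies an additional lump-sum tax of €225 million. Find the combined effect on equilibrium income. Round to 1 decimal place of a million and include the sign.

−€263.9 million

Expenditure multiplier = 1/(1 − MPC) = 1/(1 − 0.505) = 1/0.495 ≈ 2.02.
ΔG contributes k·ΔG = (−€17 million) / 0.495 ≈ −€34.3 million.
ΔT of +€225 million changes first-round spending by −c·ΔT = −€113.625 million, contributing k·(−c·ΔT) = (−€113.625 million) / 0.495 ≈ −€229.5 million.
Net ΔY = k(ΔG − c·ΔT) = (−€130.625 million) / 0.495 ≈ −€263.9 million.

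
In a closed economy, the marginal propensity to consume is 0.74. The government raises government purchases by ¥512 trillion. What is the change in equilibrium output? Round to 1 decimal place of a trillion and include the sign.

Expenditure multiplier = 1/(1 − MPC) = 1/(1 − 0.74) = 1/0.26 ≈ 3.846.
ΔY = k × ΔG = (+¥512 trillion) / 0.26 ≈ +¥1,969.2 trillion.

+¥1,969.2 trillion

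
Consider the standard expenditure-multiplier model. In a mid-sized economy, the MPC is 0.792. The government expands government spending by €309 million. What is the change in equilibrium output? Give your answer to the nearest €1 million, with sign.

Expenditure multiplier = 1/(1 − MPC) = 1/(1 − 0.792) = 1/0.208 ≈ 4.808.
ΔY = k × ΔG = (+€309 million) / 0.208 ≈ +€1,486 million.

+€1,486 million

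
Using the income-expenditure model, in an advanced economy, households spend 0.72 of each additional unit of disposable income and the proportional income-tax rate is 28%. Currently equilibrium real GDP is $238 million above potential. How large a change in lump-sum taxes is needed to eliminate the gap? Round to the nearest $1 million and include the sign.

Spending multiplier = 1/(1 − c(1−t)) = 1/(1 − 0.72×0.72) = 1/0.4816 ≈ 2.076.
Tax multiplier = −c·k = −0.72/0.4816 ≈ −1.495. Need ΔY = −$238 million, so ΔT = ΔY/(−c·k) = −(−$238 million) × 0.4816 / 0.72 ≈ +$159 million.
The government should raise lump-sum taxes by $159 million.

+$159 million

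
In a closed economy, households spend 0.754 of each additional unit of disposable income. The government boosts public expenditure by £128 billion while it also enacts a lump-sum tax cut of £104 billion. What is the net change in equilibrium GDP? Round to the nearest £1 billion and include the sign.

Expenditure multiplier = 1/(1 − MPC) = 1/(1 − 0.754) = 1/0.246 ≈ 4.065.
ΔG contributes k·ΔG = (+£128 billion) / 0.246 ≈ +£520.3 billion.
ΔT of −£104 billion changes first-round spending by −c·ΔT = +£78.416 billion, contributing k·(−c·ΔT) = (+£78.416 billion) / 0.246 ≈ +£318.8 billion.
Net ΔY = k(ΔG − c·ΔT) = (+£206.416 billion) / 0.246 ≈ +£839 billion.

+£839 billion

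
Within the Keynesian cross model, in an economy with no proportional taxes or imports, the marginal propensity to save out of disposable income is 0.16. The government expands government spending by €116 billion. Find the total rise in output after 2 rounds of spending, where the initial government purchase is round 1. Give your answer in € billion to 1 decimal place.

MPC = 1 − MPS = 1 − 0.16 = 0.84.
Round 1 adds ΔG = €116 billion; each later round is MPC = 0.84 times the previous.
After 2 rounds: 116 + 97.44 = ΔG·(1 − c^2)/(1 − c) = 116 × (1 − 0.7056)/0.16 ≈ €213.4 billion.

€213.4 billion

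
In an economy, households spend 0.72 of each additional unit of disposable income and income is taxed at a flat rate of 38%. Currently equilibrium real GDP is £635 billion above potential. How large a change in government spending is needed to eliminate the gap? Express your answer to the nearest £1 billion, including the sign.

Spending multiplier = 1/(1 − c(1−t)) = 1/(1 − 0.72×0.62) = 1/0.5536 ≈ 1.806.
Need ΔY = −£635 billion, so ΔG = ΔY/k = (−£635 billion) × 0.5536 ≈ −£352 billion.
The government should cut government spending by £352 billion.

−£352 billion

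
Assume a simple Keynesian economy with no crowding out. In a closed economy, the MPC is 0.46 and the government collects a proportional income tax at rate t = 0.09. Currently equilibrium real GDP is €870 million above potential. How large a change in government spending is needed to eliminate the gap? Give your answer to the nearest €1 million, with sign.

−€506 million

Spending multiplier = 1/(1 − c(1−t)) = 1/(1 − 0.46×0.91) = 1/0.5814 ≈ 1.72.
Need ΔY = −€870 million, so ΔG = ΔY/k = (−€870 million) × 0.5814 ≈ −€506 million.
The government should cut government spending by €506 million.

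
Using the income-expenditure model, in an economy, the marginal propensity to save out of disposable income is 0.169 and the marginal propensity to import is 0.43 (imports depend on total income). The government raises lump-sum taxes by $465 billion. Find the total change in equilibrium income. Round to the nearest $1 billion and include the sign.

−$645 billion

MPC = 1 − MPS = 1 − 0.169 = 0.831.
A lump-sum tax change of +$465 billion shifts disposable income by −$465 billion; first-round consumption changes by −c × ΔT = −0.831 × (+$465 billion) = −$386.415 billion.
Expenditure multiplier = 1/(1 − c + m) = 1/(1 − 0.831 + 0.43) = 1/0.599 ≈ 1.669.
The tax multiplier is −c × k ≈ −1.387, so ΔY = k × (−c·ΔT) = (−$386.415 billion) / 0.599 ≈ −$645 billion.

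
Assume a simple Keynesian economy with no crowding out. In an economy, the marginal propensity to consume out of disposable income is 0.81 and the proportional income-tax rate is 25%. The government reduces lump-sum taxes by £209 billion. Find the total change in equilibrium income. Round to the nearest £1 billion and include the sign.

A lump-sum tax change of −£209 billion shifts disposable income by +£209 billion; first-round consumption changes by −c × ΔT = −0.81 × (−£209 billion) = +£169.29 billion.
Expenditure multiplier = 1/(1 − c(1−t)) = 1/(1 − 0.81×0.75) = 1/0.3925 ≈ 2.548.
The tax multiplier is −c × k ≈ −2.064, so ΔY = k × (−c·ΔT) = (+£169.29 billion) / 0.3925 ≈ +£431 billion.

+£431 billion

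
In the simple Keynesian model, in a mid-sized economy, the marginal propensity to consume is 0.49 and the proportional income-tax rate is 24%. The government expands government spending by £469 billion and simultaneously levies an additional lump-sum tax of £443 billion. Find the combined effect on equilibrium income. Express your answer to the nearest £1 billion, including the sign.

Expenditure multiplier = 1/(1 − c(1−t)) = 1/(1 − 0.49×0.76) = 1/0.6276 ≈ 1.593.
ΔG contributes k·ΔG = (+£469 billion) / 0.6276 ≈ +£747.3 billion.
ΔT of +£443 billion changes first-round spending by −c·ΔT = −£217.07 billion, contributing k·(−c·ΔT) = (−£217.07 billion) / 0.6276 ≈ −£345.9 billion.
Net ΔY = k(ΔG − c·ΔT) = (+£251.93 billion) / 0.6276 ≈ +£401 billion.

+£401 billion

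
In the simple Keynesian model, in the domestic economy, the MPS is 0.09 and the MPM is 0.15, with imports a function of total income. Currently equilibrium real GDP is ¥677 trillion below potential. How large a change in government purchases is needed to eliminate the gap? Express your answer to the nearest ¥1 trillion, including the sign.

+¥162 trillion

MPC = 1 − MPS = 1 − 0.09 = 0.91.
Spending multiplier = 1/(1 − c + m) = 1/(1 − 0.91 + 0.15) = 1/0.24 ≈ 4.167.
Need ΔY = +¥677 trillion, so ΔG = ΔY/k = (+¥677 trillion) × 0.24 ≈ +¥162 trillion.
The government should increase government purchases by ¥162 trillion.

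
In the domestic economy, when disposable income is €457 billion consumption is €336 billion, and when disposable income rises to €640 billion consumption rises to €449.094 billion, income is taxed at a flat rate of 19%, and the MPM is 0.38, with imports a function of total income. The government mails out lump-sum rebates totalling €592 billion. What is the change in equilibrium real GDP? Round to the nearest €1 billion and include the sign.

MPC = ΔC/ΔYd = (449.094 − 336)/(640 − 457) = 113.094/183 = 0.618.
A lump-sum tax change of −€592 billion shifts disposable income by +€592 billion; first-round consumption changes by −c × ΔT = −0.618 × (−€592 billion) = +€365.856 billion.
Expenditure multiplier = 1/(1 − c(1−t) + m) = 1/(1 − 0.618×0.81 + 0.38) = 1/0.87942 ≈ 1.137.
The tax multiplier is −c × k ≈ −0.703, so ΔY = k × (−c·ΔT) = (+€365.856 billion) / 0.87942 ≈ +€416 billion.

+€416 billion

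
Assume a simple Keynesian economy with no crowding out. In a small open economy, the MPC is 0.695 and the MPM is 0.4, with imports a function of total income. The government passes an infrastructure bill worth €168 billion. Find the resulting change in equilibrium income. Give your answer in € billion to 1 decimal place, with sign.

+€238.3 billion

Government-spending multiplier = 1/(1 − c + m) = 1/(1 − 0.695 + 0.4) = 1/0.705 ≈ 1.418.
ΔY = k × ΔG = (+€168 billion) / 0.705 ≈ +€238.3 billion.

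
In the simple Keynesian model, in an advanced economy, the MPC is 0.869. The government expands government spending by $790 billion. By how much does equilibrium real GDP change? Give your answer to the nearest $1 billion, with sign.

+$6,031 billion

Expenditure multiplier = 1/(1 − MPC) = 1/(1 − 0.869) = 1/0.131 ≈ 7.634.
ΔY = k × ΔG = (+$790 billion) / 0.131 ≈ +$6,031 billion.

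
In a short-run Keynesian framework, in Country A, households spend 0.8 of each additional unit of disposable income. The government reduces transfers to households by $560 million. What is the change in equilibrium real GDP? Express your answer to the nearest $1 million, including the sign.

−$2,240 million

The transfer change shifts disposable income by −$560 million, so first-round consumption changes by c·ΔTR = 0.8 × (−$560 million) = −$448 million.
Expenditure multiplier = 1/(1 − MPC) = 1/(1 − 0.8) = 1/0.2 = 5.
The transfer multiplier is c × k = 4, so ΔY = k × (c·ΔTR) = (−$448 million) / 0.2 = −$2,240 million.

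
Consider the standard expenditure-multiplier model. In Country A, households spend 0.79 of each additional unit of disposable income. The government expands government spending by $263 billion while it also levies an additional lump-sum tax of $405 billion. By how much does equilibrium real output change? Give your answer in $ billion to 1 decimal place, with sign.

−$271.2 billion

Expenditure multiplier = 1/(1 − MPC) = 1/(1 − 0.79) = 1/0.21 ≈ 4.762.
ΔG contributes k·ΔG = (+$263 billion) / 0.21 ≈ +$1,252.4 billion.
ΔT of +$405 billion changes first-round spending by −c·ΔT = −$319.95 billion, contributing k·(−c·ΔT) = (−$319.95 billion) / 0.21 ≈ −$1,523.6 billion.
Net ΔY = k(ΔG − c·ΔT) = (−$56.95 billion) / 0.21 ≈ −$271.2 billion.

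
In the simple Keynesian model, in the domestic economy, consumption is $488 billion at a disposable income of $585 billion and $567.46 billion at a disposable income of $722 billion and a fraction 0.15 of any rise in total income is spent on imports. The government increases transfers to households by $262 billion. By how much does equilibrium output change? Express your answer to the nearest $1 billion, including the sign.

MPC = ΔC/ΔYd = (567.46 − 488)/(722 − 585) = 79.46/137 = 0.58.
The transfer change shifts disposable income by +$262 billion, so first-round consumption changes by c·ΔTR = 0.58 × (+$262 billion) = +$151.96 billion.
Expenditure multiplier = 1/(1 − c + m) = 1/(1 − 0.58 + 0.15) = 1/0.57 ≈ 1.754.
The transfer multiplier is c × k ≈ 1.018, so ΔY = k × (c·ΔTR) = (+$151.96 billion) / 0.57 ≈ +$267 billion.

+$267 billion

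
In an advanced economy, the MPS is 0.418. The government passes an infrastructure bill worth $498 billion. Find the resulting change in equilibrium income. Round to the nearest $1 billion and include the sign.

+$1,191 billion

MPC = 1 − MPS = 1 − 0.418 = 0.582.
Expenditure multiplier = 1/(1 − MPC) = 1/(1 − 0.582) = 1/0.418 ≈ 2.392.
ΔY = k × ΔG = (+$498 billion) / 0.418 ≈ +$1,191 billion.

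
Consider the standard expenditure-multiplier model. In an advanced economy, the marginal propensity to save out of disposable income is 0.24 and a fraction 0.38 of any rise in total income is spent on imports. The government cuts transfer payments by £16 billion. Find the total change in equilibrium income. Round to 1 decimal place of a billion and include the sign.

MPC = 1 − MPS = 1 − 0.24 = 0.76.
The transfer change shifts disposable income by −£16 billion, so first-round consumption changes by c·ΔTR = 0.76 × (−£16 billion) = −£12.16 billion.
Expenditure multiplier = 1/(1 − c + m) = 1/(1 − 0.76 + 0.38) = 1/0.62 ≈ 1.613.
The transfer multiplier is c × k ≈ 1.226, so ΔY = k × (c·ΔTR) = (−£12.16 billion) / 0.62 ≈ −£19.6 billion.

−£19.6 billion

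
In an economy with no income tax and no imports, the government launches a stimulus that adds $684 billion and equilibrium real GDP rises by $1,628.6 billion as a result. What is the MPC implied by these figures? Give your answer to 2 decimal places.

0.58

Implied spending multiplier k = ΔY/ΔG = 1,628.6/684 ≈ 2.381.
Since k = 1/(1 − MPC), MPC = 1 − 1/k = 1 − ΔG/ΔY = 1 − 684/1,628.6 ≈ 0.58.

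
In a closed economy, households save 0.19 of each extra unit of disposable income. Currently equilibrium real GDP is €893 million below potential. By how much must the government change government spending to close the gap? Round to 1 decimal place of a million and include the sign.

MPC = 1 − MPS = 1 − 0.19 = 0.81.
Spending multiplier = 1/(1 − MPC) = 1/(1 − 0.81) = 1/0.19 ≈ 5.263.
Need ΔY = +€893 million, so ΔG = ΔY/k = (+€893 million) × 0.19 ≈ +€169.7 million.
The government should increase government spending by €169.7 million.

+€169.7 million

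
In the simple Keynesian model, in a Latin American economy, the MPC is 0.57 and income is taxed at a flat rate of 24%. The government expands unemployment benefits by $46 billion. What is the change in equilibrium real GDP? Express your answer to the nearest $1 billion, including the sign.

+$46 billion

The transfer change shifts disposable income by +$46 billion, so first-round consumption changes by c·ΔTR = 0.57 × (+$46 billion) = +$26.22 billion.
Expenditure multiplier = 1/(1 − c(1−t)) = 1/(1 − 0.57×0.76) = 1/0.5668 ≈ 1.764.
The transfer multiplier is c × k ≈ 1.006, so ΔY = k × (c·ΔTR) = (+$26.22 billion) / 0.5668 ≈ +$46 billion.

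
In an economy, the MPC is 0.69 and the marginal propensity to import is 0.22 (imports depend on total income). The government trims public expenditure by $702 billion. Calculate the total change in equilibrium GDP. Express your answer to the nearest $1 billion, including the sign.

Expenditure multiplier = 1/(1 − c + m) = 1/(1 − 0.69 + 0.22) = 1/0.53 ≈ 1.887.
ΔY = k × ΔG = (−$702 billion) / 0.53 ≈ −$1,325 billion.

−$1,325 billion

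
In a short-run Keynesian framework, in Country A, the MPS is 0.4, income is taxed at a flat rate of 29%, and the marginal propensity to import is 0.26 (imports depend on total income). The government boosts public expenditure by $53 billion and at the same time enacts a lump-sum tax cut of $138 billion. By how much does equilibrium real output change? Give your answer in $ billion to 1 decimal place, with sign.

MPC = 1 − MPS = 1 − 0.4 = 0.6.
Expenditure multiplier = 1/(1 − c(1−t) + m) = 1/(1 − 0.6×0.71 + 0.26) = 1/0.834 ≈ 1.199.
ΔG contributes k·ΔG = (+$53 billion) / 0.834 ≈ +$63.5 billion.
ΔT of −$138 billion changes first-round spending by −c·ΔT = +$82.8 billion, contributing k·(−c·ΔT) = (+$82.8 billion) / 0.834 ≈ +$99.3 billion.
Net ΔY = k(ΔG − c·ΔT) = (+$135.8 billion) / 0.834 ≈ +$162.8 billion.

+$162.8 billion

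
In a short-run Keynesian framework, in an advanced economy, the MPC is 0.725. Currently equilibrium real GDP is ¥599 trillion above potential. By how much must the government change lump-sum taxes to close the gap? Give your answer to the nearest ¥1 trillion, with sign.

+¥227 trillion

Spending multiplier = 1/(1 − MPC) = 1/(1 − 0.725) = 1/0.275 ≈ 3.636.
Tax multiplier = −c·k = −0.725/0.275 ≈ −2.636. Need ΔY = −¥599 trillion, so ΔT = ΔY/(−c·k) = −(−¥599 trillion) × 0.275 / 0.725 ≈ +¥227 trillion.
The government should raise lump-sum taxes by ¥227 trillion.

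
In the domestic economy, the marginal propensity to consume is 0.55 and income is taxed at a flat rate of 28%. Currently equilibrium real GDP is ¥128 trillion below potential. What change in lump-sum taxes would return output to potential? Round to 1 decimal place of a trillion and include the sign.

Spending multiplier = 1/(1 − c(1−t)) = 1/(1 − 0.55×0.72) = 1/0.604 ≈ 1.656.
Tax multiplier = −c·k = −0.55/0.604 ≈ −0.911. Need ΔY = +¥128 trillion, so ΔT = ΔY/(−c·k) = −(+¥128 trillion) × 0.604 / 0.55 ≈ −¥140.6 trillion.
The government should cut lump-sum taxes by ¥140.6 trillion.

−¥140.6 trillion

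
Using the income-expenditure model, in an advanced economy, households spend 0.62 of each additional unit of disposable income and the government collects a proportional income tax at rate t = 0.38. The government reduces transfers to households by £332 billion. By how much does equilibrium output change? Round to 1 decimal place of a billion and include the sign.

The transfer change shifts disposable income by −£332 billion, so first-round consumption changes by c·ΔTR = 0.62 × (−£332 billion) = −£205.84 billion.
Expenditure multiplier = 1/(1 − c(1−t)) = 1/(1 − 0.62×0.62) = 1/0.6156 ≈ 1.624.
The transfer multiplier is c × k ≈ 1.007, so ΔY = k × (c·ΔTR) = (−£205.84 billion) / 0.6156 ≈ −£334.4 billion.

−£334.4 billion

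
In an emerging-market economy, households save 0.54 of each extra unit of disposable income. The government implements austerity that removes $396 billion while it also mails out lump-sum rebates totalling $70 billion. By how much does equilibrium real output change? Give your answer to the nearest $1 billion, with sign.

MPC = 1 − MPS = 1 − 0.54 = 0.46.
Expenditure multiplier = 1/(1 − MPC) = 1/(1 − 0.46) = 1/0.54 ≈ 1.852.
ΔG contributes k·ΔG = (−$396 billion) / 0.54 ≈ −$733.3 billion.
ΔT of −$70 billion changes first-round spending by −c·ΔT = +$32.2 billion, contributing k·(−c·ΔT) = (+$32.2 billion) / 0.54 ≈ +$59.6 billion.
Net ΔY = k(ΔG − c·ΔT) = (−$363.8 billion) / 0.54 ≈ −$674 billion.

−$674 billion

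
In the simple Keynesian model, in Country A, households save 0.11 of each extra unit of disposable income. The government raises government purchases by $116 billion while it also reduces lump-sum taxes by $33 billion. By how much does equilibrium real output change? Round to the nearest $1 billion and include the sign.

MPC = 1 − MPS = 1 − 0.11 = 0.89.
Expenditure multiplier = 1/(1 − MPC) = 1/(1 − 0.89) = 1/0.11 ≈ 9.091.
ΔG contributes k·ΔG = (+$116 billion) / 0.11 ≈ +$1,054.5 billion.
ΔT of −$33 billion changes first-round spending by −c·ΔT = +$29.37 billion, contributing k·(−c·ΔT) = (+$29.37 billion) / 0.11 = +$267 billion.
Net ΔY = k(ΔG − c·ΔT) = (+$145.37 billion) / 0.11 ≈ +$1,322 billion.

+$1,322 billion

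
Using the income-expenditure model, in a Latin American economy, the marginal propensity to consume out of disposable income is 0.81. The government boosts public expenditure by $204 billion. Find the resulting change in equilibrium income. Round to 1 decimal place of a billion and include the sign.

Government-spending multiplier = 1/(1 − MPC) = 1/(1 − 0.81) = 1/0.19 ≈ 5.263.
ΔY = k × ΔG = (+$204 billion) / 0.19 ≈ +$1,073.7 billion.

+$1,073.7 billion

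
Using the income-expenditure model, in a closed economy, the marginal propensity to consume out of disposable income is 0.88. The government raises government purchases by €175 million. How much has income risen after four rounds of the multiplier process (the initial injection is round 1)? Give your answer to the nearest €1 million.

Round 1 adds ΔG = €175 million; each later round is MPC = 0.88 times the previous.
After 4 rounds: 175 + 154 + 135.52 + 119.2576 = ΔG·(1 − c^4)/(1 − c) = 175 × (1 − 0.59969536)/0.12 ≈ €584 million.

€584 million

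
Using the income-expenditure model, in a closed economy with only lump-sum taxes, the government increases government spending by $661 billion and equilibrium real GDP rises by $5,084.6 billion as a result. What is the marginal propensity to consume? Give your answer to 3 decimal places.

Implied spending multiplier k = ΔY/ΔG = 5,084.6/661 ≈ 7.6923.
Since k = 1/(1 − MPC), MPC = 1 − 1/k = 1 − ΔG/ΔY = 1 − 661/5,084.6 ≈ 0.870.

0.870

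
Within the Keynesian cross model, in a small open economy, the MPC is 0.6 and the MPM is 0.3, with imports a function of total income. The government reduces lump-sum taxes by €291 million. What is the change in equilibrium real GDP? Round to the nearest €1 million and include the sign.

A lump-sum tax change of −€291 million shifts disposable income by +€291 million; first-round consumption changes by −c × ΔT = −0.6 × (−€291 million) = +€174.6 million.
Expenditure multiplier = 1/(1 − c + m) = 1/(1 − 0.6 + 0.3) = 1/0.7 ≈ 1.429.
The tax multiplier is −c × k ≈ −0.857, so ΔY = k × (−c·ΔT) = (+€174.6 million) / 0.7 ≈ +€249 million.

+€249 million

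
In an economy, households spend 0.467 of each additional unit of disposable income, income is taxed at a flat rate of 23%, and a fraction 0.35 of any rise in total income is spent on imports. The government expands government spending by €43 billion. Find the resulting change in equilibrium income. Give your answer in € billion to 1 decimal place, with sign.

+€43.4 billion

Government-spending multiplier = 1/(1 − c(1−t) + m) = 1/(1 − 0.467×0.77 + 0.35) = 1/0.99041 ≈ 1.01.
ΔY = k × ΔG = (+€43 billion) / 0.99041 ≈ +€43.4 billion.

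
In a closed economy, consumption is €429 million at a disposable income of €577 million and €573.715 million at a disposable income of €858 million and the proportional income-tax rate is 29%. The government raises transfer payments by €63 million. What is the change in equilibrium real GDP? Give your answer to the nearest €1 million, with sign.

+€51 million

MPC = ΔC/ΔYd = (573.715 − 429)/(858 − 577) = 144.715/281 = 0.515.
The transfer change shifts disposable income by +€63 million, so first-round consumption changes by c·ΔTR = 0.515 × (+€63 million) = +€32.445 million.
Expenditure multiplier = 1/(1 − c(1−t)) = 1/(1 − 0.515×0.71) = 1/0.63435 ≈ 1.576.
The transfer multiplier is c × k ≈ 0.812, so ΔY = k × (c·ΔTR) = (+€32.445 million) / 0.63435 ≈ +€51 million.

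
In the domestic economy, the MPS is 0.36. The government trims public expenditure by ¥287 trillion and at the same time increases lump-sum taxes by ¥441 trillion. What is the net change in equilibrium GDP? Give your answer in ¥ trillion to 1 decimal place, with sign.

−¥1,581.2 trillion

MPC = 1 − MPS = 1 − 0.36 = 0.64.
Expenditure multiplier = 1/(1 − MPC) = 1/(1 − 0.64) = 1/0.36 ≈ 2.778.
ΔG contributes k·ΔG = (−¥287 trillion) / 0.36 ≈ −¥797.2 trillion.
ΔT of +¥441 trillion changes first-round spending by −c·ΔT = −¥282.24 trillion, contributing k·(−c·ΔT) = (−¥282.24 trillion) / 0.36 = −¥784 trillion.
Net ΔY = k(ΔG − c·ΔT) = (−¥569.24 trillion) / 0.36 ≈ −¥1,581.2 trillion.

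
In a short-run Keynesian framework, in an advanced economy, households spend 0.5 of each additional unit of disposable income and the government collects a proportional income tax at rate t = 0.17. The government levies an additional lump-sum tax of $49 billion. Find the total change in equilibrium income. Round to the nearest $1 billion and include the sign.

−$42 billion

A lump-sum tax change of +$49 billion shifts disposable income by −$49 billion; first-round consumption changes by −c × ΔT = −0.5 × (+$49 billion) = −$24.5 billion.
Expenditure multiplier = 1/(1 − c(1−t)) = 1/(1 − 0.5×0.83) = 1/0.585 ≈ 1.709.
The tax multiplier is −c × k ≈ −0.855, so ΔY = k × (−c·ΔT) = (−$24.5 billion) / 0.585 ≈ −$42 billion.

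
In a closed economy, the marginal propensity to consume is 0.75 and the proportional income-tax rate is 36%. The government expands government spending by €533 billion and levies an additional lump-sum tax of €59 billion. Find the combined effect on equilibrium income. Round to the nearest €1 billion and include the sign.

+€940 billion

Expenditure multiplier = 1/(1 − c(1−t)) = 1/(1 − 0.75×0.64) = 1/0.52 ≈ 1.923.
ΔG contributes k·ΔG = (+€533 billion) / 0.52 = +€1,025 billion.
ΔT of +€59 billion changes first-round spending by −c·ΔT = −€44.25 billion, contributing k·(−c·ΔT) = (−€44.25 billion) / 0.52 ≈ −€85.1 billion.
Net ΔY = k(ΔG − c·ΔT) = (+€488.75 billion) / 0.52 ≈ +€940 billion.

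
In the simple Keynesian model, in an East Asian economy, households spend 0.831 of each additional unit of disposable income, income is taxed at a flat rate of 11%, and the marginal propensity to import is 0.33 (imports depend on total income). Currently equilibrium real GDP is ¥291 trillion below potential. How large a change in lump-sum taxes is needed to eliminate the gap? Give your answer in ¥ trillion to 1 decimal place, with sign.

Spending multiplier = 1/(1 − c(1−t) + m) = 1/(1 − 0.831×0.89 + 0.33) = 1/0.59041 ≈ 1.694.
Tax multiplier = −c·k = −0.831/0.59041 ≈ −1.407. Need ΔY = +¥291 trillion, so ΔT = ΔY/(−c·k) = −(+¥291 trillion) × 0.59041 / 0.831 ≈ −¥206.8 trillion.
The government should cut lump-sum taxes by ¥206.8 trillion.

−¥206.8 trillion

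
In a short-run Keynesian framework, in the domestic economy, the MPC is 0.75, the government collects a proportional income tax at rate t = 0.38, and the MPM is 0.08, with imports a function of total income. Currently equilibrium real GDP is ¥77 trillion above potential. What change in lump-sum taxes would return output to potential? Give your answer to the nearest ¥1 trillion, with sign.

+¥63 trillion

Spending multiplier = 1/(1 − c(1−t) + m) = 1/(1 − 0.75×0.62 + 0.08) = 1/0.615 ≈ 1.626.
Tax multiplier = −c·k = −0.75/0.615 ≈ −1.22. Need ΔY = −¥77 trillion, so ΔT = ΔY/(−c·k) = −(−¥77 trillion) × 0.615 / 0.75 ≈ +¥63 trillion.
The government should raise lump-sum taxes by ¥63 trillion.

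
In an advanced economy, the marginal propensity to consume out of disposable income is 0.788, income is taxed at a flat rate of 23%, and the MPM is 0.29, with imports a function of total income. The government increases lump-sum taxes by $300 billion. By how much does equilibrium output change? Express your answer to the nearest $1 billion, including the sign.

−$346 billion

A lump-sum tax change of +$300 billion shifts disposable income by −$300 billion; first-round consumption changes by −c × ΔT = −0.788 × (+$300 billion) = −$236.4 billion.
Expenditure multiplier = 1/(1 − c(1−t) + m) = 1/(1 − 0.788×0.77 + 0.29) = 1/0.68324 ≈ 1.464.
The tax multiplier is −c × k ≈ −1.153, so ΔY = k × (−c·ΔT) = (−$236.4 billion) / 0.68324 ≈ −$346 billion.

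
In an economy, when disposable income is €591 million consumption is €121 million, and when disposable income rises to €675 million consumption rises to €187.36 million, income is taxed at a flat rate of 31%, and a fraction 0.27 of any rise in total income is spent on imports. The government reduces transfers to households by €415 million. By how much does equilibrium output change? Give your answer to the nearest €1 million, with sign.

−€452 million

MPC = ΔC/ΔYd = (187.36 − 121)/(675 − 591) = 66.36/84 = 0.79.
The transfer change shifts disposable income by −€415 million, so first-round consumption changes by c·ΔTR = 0.79 × (−€415 million) = −€327.85 million.
Expenditure multiplier = 1/(1 − c(1−t) + m) = 1/(1 − 0.79×0.69 + 0.27) = 1/0.7249 ≈ 1.38.
The transfer multiplier is c × k ≈ 1.09, so ΔY = k × (c·ΔTR) = (−€327.85 million) / 0.7249 ≈ −€452 million.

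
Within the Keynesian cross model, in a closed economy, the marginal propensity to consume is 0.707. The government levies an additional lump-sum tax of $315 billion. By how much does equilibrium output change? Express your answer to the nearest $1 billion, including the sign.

A lump-sum tax change of +$315 billion shifts disposable income by −$315 billion; first-round consumption changes by −c × ΔT = −0.707 × (+$315 billion) = −$222.705 billion.
Expenditure multiplier = 1/(1 − MPC) = 1/(1 − 0.707) = 1/0.293 ≈ 3.413.
The tax multiplier is −c × k ≈ −2.413, so ΔY = k × (−c·ΔT) = (−$222.705 billion) / 0.293 ≈ −$760 billion.

−$760 billion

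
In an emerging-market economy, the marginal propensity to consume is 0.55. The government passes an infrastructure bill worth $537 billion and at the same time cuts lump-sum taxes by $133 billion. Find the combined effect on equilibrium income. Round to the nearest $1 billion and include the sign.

+$1,356 billion

Expenditure multiplier = 1/(1 − MPC) = 1/(1 − 0.55) = 1/0.45 ≈ 2.222.
ΔG contributes k·ΔG = (+$537 billion) / 0.45 ≈ +$1,193.3 billion.
ΔT of −$133 billion changes first-round spending by −c·ΔT = +$73.15 billion, contributing k·(−c·ΔT) = (+$73.15 billion) / 0.45 ≈ +$162.6 billion.
Net ΔY = k(ΔG − c·ΔT) = (+$610.15 billion) / 0.45 ≈ +$1,356 billion.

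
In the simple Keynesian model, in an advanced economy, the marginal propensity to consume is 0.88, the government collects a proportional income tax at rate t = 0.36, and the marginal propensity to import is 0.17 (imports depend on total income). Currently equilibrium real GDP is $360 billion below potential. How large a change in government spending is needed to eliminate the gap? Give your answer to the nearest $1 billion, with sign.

Spending multiplier = 1/(1 − c(1−t) + m) = 1/(1 − 0.88×0.64 + 0.17) = 1/0.6068 ≈ 1.648.
Need ΔY = +$360 billion, so ΔG = ΔY/k = (+$360 billion) × 0.6068 ≈ +$218 billion.
The government should increase government spending by $218 billion.

+$218 billion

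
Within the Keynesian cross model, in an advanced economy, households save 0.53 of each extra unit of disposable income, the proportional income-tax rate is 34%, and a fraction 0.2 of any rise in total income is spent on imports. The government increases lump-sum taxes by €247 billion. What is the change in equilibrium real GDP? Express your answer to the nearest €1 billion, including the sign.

−€130 billion

MPC = 1 − MPS = 1 − 0.53 = 0.47.
A lump-sum tax change of +€247 billion shifts disposable income by −€247 billion; first-round consumption changes by −c × ΔT = −0.47 × (+€247 billion) = −€116.09 billion.
Expenditure multiplier = 1/(1 − c(1−t) + m) = 1/(1 − 0.47×0.66 + 0.2) = 1/0.8898 ≈ 1.124.
The tax multiplier is −c × k ≈ −0.528, so ΔY = k × (−c·ΔT) = (−€116.09 billion) / 0.8898 ≈ −€130 billion.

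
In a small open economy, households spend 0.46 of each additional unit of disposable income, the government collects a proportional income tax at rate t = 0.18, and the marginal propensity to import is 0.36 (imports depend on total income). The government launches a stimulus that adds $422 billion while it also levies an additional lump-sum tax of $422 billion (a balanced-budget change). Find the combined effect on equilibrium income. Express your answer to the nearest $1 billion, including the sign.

Expenditure multiplier = 1/(1 − c(1−t) + m) = 1/(1 − 0.46×0.82 + 0.36) = 1/0.9828 ≈ 1.018.
ΔG contributes k·ΔG = (+$422 billion) / 0.9828 ≈ +$429.4 billion.
ΔT of +$422 billion changes first-round spending by −c·ΔT = −$194.12 billion, contributing k·(−c·ΔT) = (−$194.12 billion) / 0.9828 ≈ −$197.5 billion.
Net ΔY = k(ΔG − c·ΔT) = (+$227.88 billion) / 0.9828 ≈ +$232 billion.

+$232 billion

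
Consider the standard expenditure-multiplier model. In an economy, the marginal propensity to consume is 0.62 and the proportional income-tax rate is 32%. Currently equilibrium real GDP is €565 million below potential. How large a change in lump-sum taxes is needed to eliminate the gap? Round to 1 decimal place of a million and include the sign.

−€527.1 million

Spending multiplier = 1/(1 − c(1−t)) = 1/(1 − 0.62×0.68) = 1/0.5784 ≈ 1.729.
Tax multiplier = −c·k = −0.62/0.5784 ≈ −1.072. Need ΔY = +€565 million, so ΔT = ΔY/(−c·k) = −(+€565 million) × 0.5784 / 0.62 ≈ −€527.1 million.
The government should cut lump-sum taxes by €527.1 million.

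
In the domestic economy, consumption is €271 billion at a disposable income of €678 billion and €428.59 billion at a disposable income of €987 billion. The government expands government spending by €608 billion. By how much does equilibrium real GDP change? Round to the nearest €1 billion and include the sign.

MPC = ΔC/ΔYd = (428.59 − 271)/(987 − 678) = 157.59/309 = 0.51.
Spending multiplier = 1/(1 − MPC) = 1/(1 − 0.51) = 1/0.49 ≈ 2.041.
ΔY = k × ΔG = (+€608 billion) / 0.49 ≈ +€1,241 billion.

+€1,241 billion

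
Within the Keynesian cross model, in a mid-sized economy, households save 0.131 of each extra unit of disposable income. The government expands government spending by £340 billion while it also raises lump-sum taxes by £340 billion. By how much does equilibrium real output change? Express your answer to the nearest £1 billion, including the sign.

+£340 billion

MPC = 1 − MPS = 1 − 0.131 = 0.869.
Expenditure multiplier = 1/(1 − MPC) = 1/(1 − 0.869) = 1/0.131 ≈ 7.634.
ΔG contributes k·ΔG = (+£340 billion) / 0.131 ≈ +£2,595.4 billion.
ΔT of +£340 billion changes first-round spending by −c·ΔT = −£295.46 billion, contributing k·(−c·ΔT) = (−£295.46 billion) / 0.131 ≈ −£2,255.4 billion.
With ΔG = ΔT and no other leakages, the balanced-budget multiplier is 1, so ΔY = ΔG = +£340 billion.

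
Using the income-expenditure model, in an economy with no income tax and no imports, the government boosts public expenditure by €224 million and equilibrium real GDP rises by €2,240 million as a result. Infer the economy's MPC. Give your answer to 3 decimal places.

Implied spending multiplier k = ΔY/ΔG = 2,240/224 = 10.
Since k = 1/(1 − MPC), MPC = 1 − 1/k = 1 − ΔG/ΔY = 1 − 224/2,240 = 0.900.

0.900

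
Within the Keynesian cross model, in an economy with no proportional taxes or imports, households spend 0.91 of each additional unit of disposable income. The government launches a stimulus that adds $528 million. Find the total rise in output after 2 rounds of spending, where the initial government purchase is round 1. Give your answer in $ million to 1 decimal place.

$1,008.5 million

Round 1 adds ΔG = $528 million; each later round is MPC = 0.91 times the previous.
After 2 rounds: 528 + 480.48 = ΔG·(1 − c^2)/(1 − c) = 528 × (1 − 0.8281)/0.09 ≈ $1,008.5 million.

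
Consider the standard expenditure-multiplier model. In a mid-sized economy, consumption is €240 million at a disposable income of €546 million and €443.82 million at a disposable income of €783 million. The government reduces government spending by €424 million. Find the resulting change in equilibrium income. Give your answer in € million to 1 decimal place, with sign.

−€3,028.6 million

MPC = ΔC/ΔYd = (443.82 − 240)/(783 − 546) = 203.82/237 = 0.86.
Expenditure multiplier = 1/(1 − MPC) = 1/(1 − 0.86) = 1/0.14 ≈ 7.143.
ΔY = k × ΔG = (−€424 million) / 0.14 ≈ −€3,028.6 million.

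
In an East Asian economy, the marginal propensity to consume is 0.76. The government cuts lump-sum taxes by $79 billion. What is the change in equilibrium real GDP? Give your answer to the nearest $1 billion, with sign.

+$250 billion

A lump-sum tax change of −$79 billion shifts disposable income by +$79 billion; first-round consumption changes by −c × ΔT = −0.76 × (−$79 billion) = +$60.04 billion.
Expenditure multiplier = 1/(1 − MPC) = 1/(1 − 0.76) = 1/0.24 ≈ 4.167.
The tax multiplier is −c × k ≈ −3.167, so ΔY = k × (−c·ΔT) = (+$60.04 billion) / 0.24 ≈ +$250 billion.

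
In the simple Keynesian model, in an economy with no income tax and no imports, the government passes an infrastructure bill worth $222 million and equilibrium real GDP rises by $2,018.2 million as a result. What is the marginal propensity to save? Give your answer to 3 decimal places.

0.110

Implied spending multiplier k = ΔY/ΔG = 2,018.2/222 ≈ 9.091.
Since k = 1/(1 − MPC), MPC = 1 − 1/k = 1 − ΔG/ΔY = 1 − 222/2,018.2 ≈ 0.890.
MPS = 1 − MPC = 0.110.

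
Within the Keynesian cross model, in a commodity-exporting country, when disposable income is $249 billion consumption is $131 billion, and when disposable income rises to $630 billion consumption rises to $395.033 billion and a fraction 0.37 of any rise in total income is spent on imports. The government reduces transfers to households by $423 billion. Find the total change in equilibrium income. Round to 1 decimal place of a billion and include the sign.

−$433.0 billion

MPC = ΔC/ΔYd = (395.033 − 131)/(630 − 249) = 264.033/381 = 0.693.
The transfer change shifts disposable income by −$423 billion, so first-round consumption changes by c·ΔTR = 0.693 × (−$423 billion) = −$293.139 billion.
Expenditure multiplier = 1/(1 − c + m) = 1/(1 − 0.693 + 0.37) = 1/0.677 ≈ 1.477.
The transfer multiplier is c × k ≈ 1.024, so ΔY = k × (c·ΔTR) = (−$293.139 billion) / 0.677 ≈ −$433 billion.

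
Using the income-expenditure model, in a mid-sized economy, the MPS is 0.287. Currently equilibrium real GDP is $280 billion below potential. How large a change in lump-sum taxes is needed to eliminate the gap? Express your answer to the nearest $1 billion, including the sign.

MPC = 1 − MPS = 1 − 0.287 = 0.713.
Spending multiplier = 1/(1 − MPC) = 1/(1 − 0.713) = 1/0.287 ≈ 3.484.
Tax multiplier = −c·k = −0.713/0.287 ≈ −2.484. Need ΔY = +$280 billion, so ΔT = ΔY/(−c·k) = −(+$280 billion) × 0.287 / 0.713 ≈ −$113 billion.
The government should cut lump-sum taxes by $113 billion.

−$113 billion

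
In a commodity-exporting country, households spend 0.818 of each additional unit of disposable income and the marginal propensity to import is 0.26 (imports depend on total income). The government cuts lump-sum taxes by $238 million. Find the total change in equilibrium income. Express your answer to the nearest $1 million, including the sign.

A lump-sum tax change of −$238 million shifts disposable income by +$238 million; first-round consumption changes by −c × ΔT = −0.818 × (−$238 million) = +$194.684 million.
Expenditure multiplier = 1/(1 − c + m) = 1/(1 − 0.818 + 0.26) = 1/0.442 ≈ 2.262.
The tax multiplier is −c × k ≈ −1.851, so ΔY = k × (−c·ΔT) = (+$194.684 million) / 0.442 ≈ +$440 million.

+$440 million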